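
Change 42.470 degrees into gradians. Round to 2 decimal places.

1 ° = 1.11111 grad.
Then 42.470 × 1.11111 ≈ 47.19 grad.

47.19 grad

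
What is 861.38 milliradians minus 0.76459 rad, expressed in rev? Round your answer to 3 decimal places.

0.015 rev

861.38 mrad = 0.137093 rev and 0.76459 rad = 0.121688 rev.
0.137093 − 0.121688 ≈ 0.015 rev.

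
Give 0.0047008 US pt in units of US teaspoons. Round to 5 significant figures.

0.45128 US tsp

1 US pt = 96.0000 US tsp.
Thus 0.0047008 × 96.0000 ≈ 0.45128 US tsp.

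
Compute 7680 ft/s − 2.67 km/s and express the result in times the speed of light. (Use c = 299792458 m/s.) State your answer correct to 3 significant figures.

7680 ft/s = 7.80828e-6 c and 2.67 km/s = 8.90616e-6 c.
7.80828e-6 − 8.90616e-6 ≈ -1.10e-6 c.

-1.10e-6 c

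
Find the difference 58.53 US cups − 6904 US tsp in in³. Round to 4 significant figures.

-1232 cubic inches

58.53 US cup = 845.027 in³ and 6904 US tsp = 2076.59 in³.
845.027 − 2076.59 ≈ -1232 in³.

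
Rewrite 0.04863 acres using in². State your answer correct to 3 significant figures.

305000 in²

1 acre = 6.27264e+6 in².
0.04863 × 6.27264e+6 ≈ 305000 in².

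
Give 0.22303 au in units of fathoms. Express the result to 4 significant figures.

1.824e+10 fathom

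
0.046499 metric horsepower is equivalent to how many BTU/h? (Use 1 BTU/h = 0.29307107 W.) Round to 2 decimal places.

116.70 BTU per hour

1 metric horsepower = 2509.63 BTU/h.
Then 0.046499 × 2509.63 ≈ 116.70 BTU/h.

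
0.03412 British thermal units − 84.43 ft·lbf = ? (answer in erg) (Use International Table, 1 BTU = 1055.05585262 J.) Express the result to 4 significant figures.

-7.847 × 10^8 ergs

0.03412 BTU = 3.59985 × 10^8 erg and 84.43 ft·lbf = 1.14472 × 10^9 erg.
3.59985 × 10^8 − 1.14472 × 10^9 ≈ -7.847 × 10^8 erg.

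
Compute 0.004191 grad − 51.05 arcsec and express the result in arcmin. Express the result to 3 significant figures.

-0.625 arcminutes

0.004191 grad = 0.226314 arcmin and 51.05 arcsec = 0.850833 arcmin.
0.226314 − 0.850833 ≈ -0.625 arcmin.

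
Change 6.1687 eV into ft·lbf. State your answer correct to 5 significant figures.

7.2896 × 10^-19 ft·lbf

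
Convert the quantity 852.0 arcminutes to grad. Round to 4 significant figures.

1 arcmin = 0.0185185 gradians.
So 852.0 × 0.0185185 ≈ 15.78 grad.

15.78 gradians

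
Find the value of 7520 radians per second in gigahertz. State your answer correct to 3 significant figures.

1 rad/s = 1.59155 × 10^-10 GHz.
Then 7520 × 1.59155 × 10^-10 ≈ 1.20 × 10^-6 GHz.

1.20 × 10^-6 GHz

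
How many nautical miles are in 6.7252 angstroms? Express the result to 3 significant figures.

1 Å = 5.39957 × 10^-14 nmi.
Thus 6.7252 × 5.39957 × 10^-14 ≈ 3.63 × 10^-13 nmi.

3.63 × 10^-13 nmi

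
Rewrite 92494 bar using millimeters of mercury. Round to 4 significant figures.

6.938 × 10^7 millimeters of mercury

1 bar = 750.062 mmHg.
92494 × 750.062 ≈ 6.938 × 10^7 mmHg.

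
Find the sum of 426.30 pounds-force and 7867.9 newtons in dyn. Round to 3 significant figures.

426.30 lbf = 1.89628e+8 dyn and 7867.9 N = 7.86790e+8 dyn.
1.89628e+8 + 7.86790e+8 ≈ 9.76e+8 dyn.

9.76e+8 dynes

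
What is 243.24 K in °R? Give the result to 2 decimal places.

437.83 °R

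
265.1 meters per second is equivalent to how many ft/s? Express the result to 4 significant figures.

1 meter per second = 3.28084 ft/s.
Thus 265.1 × 3.28084 ≈ 869.8 ft/s.

869.8 ft/s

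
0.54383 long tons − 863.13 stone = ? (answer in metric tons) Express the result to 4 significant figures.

-4.929 t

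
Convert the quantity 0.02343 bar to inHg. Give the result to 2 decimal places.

1 bar = 29.5300 inches of mercury.
Thus 0.02343 × 29.5300 ≈ 0.69 inHg.

0.69 inHg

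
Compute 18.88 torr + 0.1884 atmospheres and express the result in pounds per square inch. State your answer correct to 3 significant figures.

3.13 pounds per square inch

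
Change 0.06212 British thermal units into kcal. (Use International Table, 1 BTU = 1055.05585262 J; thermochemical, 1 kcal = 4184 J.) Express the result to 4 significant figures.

1 BTU = 0.252164 kilocalories.
So 0.06212 × 0.252164 ≈ 0.01566 kcal.

0.01566 kilocalories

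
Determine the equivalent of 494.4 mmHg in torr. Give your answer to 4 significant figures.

1 millimeter of mercury = 1.00000 torr.
494.4 × 1.00000 ≈ 494.4 torr.

494.4 torr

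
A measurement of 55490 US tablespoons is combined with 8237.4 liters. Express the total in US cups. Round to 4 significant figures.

38290 US cups

55490 US tbsp = 3468.125 US cup and 8237.4 L = 34817.45 US cup.
3468.125 + 34817.45 ≈ 38290 US cup.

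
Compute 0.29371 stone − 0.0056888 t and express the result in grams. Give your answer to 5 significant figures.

-3823.7 grams

0.29371 st = 1865.14 g and 0.0056888 t = 5688.80 g.
1865.14 − 5688.80 ≈ -3823.7 g.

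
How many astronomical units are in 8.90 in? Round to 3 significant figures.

1.51e-12 au

1 in = 1.69789e-13 au.
Thus 8.90 × 1.69789e-13 ≈ 1.51e-12 au.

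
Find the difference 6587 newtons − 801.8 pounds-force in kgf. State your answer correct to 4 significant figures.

308.0 kgf

6587 N = 671.687 kgf and 801.8 lbf = 363.690 kgf.
671.687 − 363.690 ≈ 308.0 kgf.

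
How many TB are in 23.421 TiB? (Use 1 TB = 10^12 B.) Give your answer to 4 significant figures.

25.75 TB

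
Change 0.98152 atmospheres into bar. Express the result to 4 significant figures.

0.9945 bar

1 atmosphere = 1.01325 bar.
0.98152 × 1.01325 ≈ 0.9945 bar.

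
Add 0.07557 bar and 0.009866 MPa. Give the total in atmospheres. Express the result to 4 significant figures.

0.07557 bar = 0.0745818 atm and 0.009866 MPa = 0.0973698 atm.
0.0745818 + 0.0973698 ≈ 0.1720 atm.

0.1720 atm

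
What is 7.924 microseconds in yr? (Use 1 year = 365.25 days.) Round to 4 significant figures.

1 μs = 3.16881 × 10^-14 years.
7.924 × 3.16881 × 10^-14 ≈ 2.511 × 10^-13 yr.

2.511 × 10^-13 years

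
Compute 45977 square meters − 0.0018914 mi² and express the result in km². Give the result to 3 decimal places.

0.041 km²

45977 m² = 0.0459770 km² and 0.0018914 mi² = 0.00489870 km².
0.0459770 − 0.00489870 ≈ 0.041 km².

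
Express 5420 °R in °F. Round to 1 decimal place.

4960.3 degrees Fahrenheit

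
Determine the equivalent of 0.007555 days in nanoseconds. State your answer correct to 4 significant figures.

1 d = 8.64000e+13 ns.
Thus 0.007555 × 8.64000e+13 ≈ 6.528e+11 ns.

6.528e+11 ns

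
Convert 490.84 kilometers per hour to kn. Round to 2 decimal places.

1 kilometer per hour = 0.539957 kn.
490.84 × 0.539957 ≈ 265.03 kn.

265.03 knots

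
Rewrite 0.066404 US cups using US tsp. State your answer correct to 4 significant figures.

3.187 US teaspoons

1 US cup = 48.0000 US teaspoons.
0.066404 × 48.0000 ≈ 3.187 US tsp.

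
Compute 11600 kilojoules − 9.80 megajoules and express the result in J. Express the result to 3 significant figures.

1.80e+6 J

11600 kJ = 1.16000e+7 J and 9.80 MJ = 9.80000e+6 J.
1.16000e+7 − 9.80000e+6 ≈ 1.80e+6 J.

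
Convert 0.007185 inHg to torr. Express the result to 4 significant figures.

0.1825 torr

1 inHg = 25.4000 torr.
Thus 0.007185 × 25.4000 ≈ 0.1825 torr.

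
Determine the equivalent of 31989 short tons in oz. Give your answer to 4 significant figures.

1 short ton = 32000.0 oz.
31989 × 32000.0 ≈ 1.024 × 10^9 oz.

1.024 × 10^9 oz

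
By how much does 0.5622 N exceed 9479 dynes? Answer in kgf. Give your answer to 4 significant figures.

0.04766 kilograms-force

0.5622 N = 0.0573284 kgf and 9479 dyn = 0.00966589 kgf.
0.0573284 − 0.00966589 ≈ 0.04766 kgf.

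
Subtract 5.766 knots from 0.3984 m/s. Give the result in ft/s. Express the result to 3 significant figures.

-8.42 feet per second

0.3984 m/s = 1.30709 ft/s and 5.766 kn = 9.73191 ft/s.
1.30709 − 9.73191 ≈ -8.42 ft/s.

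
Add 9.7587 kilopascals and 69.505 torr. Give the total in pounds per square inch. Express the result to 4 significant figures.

9.7587 kPa = 1.41538 psi and 69.505 torr = 1.34400 psi.
1.41538 + 1.34400 ≈ 2.759 psi.

2.759 psi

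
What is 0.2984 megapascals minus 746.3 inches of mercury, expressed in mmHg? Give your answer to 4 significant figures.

0.2984 MPa = 2238.18 mmHg and 746.3 inHg = 18956.0 mmHg.
2238.18 − 18956.0 ≈ -16720 mmHg.

-16720 mmHg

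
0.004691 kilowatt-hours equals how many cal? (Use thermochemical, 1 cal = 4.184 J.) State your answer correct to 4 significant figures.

4036 cal

1 kilowatt-hour = 860421 calories.
Thus 0.004691 × 860421 ≈ 4036 cal.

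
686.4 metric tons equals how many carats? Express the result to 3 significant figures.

1 t = 5.00000e+6 ct.
686.4 × 5.00000e+6 ≈ 3.43e+9 ct.

3.43e+9 ct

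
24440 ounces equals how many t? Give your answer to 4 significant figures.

1 oz = 2.83495e-5 t.
So 24440 × 2.83495e-5 ≈ 0.6929 t.

0.6929 metric tons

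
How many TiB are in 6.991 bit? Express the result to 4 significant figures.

7.948 × 10^-13 TiB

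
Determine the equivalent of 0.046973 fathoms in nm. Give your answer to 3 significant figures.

1 fathom = 1.82880e+9 nanometers.
0.046973 × 1.82880e+9 ≈ 8.59e+7 nm.

8.59e+7 nm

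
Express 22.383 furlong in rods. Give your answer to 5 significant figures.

895.32 rod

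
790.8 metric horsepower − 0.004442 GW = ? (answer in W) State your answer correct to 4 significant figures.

-3.860 × 10^6 watts

790.8 PS = 581632 W and 0.004442 GW = 4.44200 × 10^6 W.
581632 − 4.44200 × 10^6 ≈ -3.860 × 10^6 W.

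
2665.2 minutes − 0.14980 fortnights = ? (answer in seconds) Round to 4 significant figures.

-21290 s

2665.2 min = 159912 s and 0.14980 fortnight = 181198 s.
159912 − 181198 ≈ -21290 s.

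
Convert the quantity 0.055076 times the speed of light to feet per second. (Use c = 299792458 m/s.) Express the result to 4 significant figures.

1 speed of light = 9.83571 × 10^8 ft/s.
Then 0.055076 × 9.83571 × 10^8 ≈ 5.417 × 10^7 ft/s.

5.417 × 10^7 ft/s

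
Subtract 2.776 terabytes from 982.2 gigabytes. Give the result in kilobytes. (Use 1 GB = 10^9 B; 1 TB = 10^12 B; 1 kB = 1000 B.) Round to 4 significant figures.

-1.794e+9 kilobytes

982.2 GB = 9.82200e+8 kB and 2.776 TB = 2.77600e+9 kB.
9.82200e+8 − 2.77600e+9 ≈ -1.794e+9 kB.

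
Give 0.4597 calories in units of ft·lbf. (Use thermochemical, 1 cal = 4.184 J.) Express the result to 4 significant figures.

1.419 foot-pounds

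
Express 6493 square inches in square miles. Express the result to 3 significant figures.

1 in² = 2.49098 × 10^-10 square miles.
Then 6493 × 2.49098 × 10^-10 ≈ 1.62 × 10^-6 mi².

1.62 × 10^-6 square miles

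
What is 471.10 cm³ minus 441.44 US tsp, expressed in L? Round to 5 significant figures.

471.10 cm³ = 0.471100 L and 441.44 US tsp = 2.17582 L.
0.471100 − 2.17582 ≈ -1.7047 L.

-1.7047 L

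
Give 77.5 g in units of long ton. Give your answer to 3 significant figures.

1 g = 9.84207 × 10^-7 long tons.
77.5 × 9.84207 × 10^-7 ≈ 7.63 × 10^-5 long ton.

7.63 × 10^-5 long ton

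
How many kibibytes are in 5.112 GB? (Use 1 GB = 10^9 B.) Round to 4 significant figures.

4.992e+6 KiB

1 gigabyte = 976562.5 kibibytes.
Then 5.112 × 976562.5 ≈ 4.992e+6 KiB.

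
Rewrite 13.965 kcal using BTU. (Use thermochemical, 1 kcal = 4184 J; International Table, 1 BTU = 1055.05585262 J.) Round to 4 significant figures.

1 kcal = 3.96567 BTU.
13.965 × 3.96567 ≈ 55.38 BTU.

55.38 BTU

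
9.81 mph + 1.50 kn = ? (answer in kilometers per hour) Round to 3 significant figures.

18.6 km/h

9.81 mph = 15.7877 km/h and 1.50 kn = 2.77800 km/h.
15.7877 + 2.77800 ≈ 18.6 km/h.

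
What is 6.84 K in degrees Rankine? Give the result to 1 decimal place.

°R = K × 9/5.
Applying the formula gives 12.3 °R.

12.3 degrees Rankine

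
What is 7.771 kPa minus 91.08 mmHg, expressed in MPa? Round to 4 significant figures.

7.771 kPa = 0.00777100 MPa and 91.08 mmHg = 0.0121430 MPa.
0.00777100 − 0.0121430 ≈ -0.004372 MPa.

-0.004372 MPa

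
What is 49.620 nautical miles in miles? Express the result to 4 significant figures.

57.10 miles

1 nautical mile = 1.15078 mi.
49.620 × 1.15078 ≈ 57.10 mi.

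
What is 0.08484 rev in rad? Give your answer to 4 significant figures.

1 revolution = 6.28319 rad.
0.08484 × 6.28319 ≈ 0.5331 rad.

0.5331 rad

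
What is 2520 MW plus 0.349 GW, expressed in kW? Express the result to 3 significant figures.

2520 MW = 2.52000e+6 kW and 0.349 GW = 349000 kW.
2.52000e+6 + 349000 ≈ 2.87e+6 kW.

2.87e+6 kilowatts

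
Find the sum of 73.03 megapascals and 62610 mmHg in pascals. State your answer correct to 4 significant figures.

8.138 × 10^7 Pa

73.03 MPa = 7.30300 × 10^7 Pa and 62610 mmHg = 8.34731 × 10^6 Pa.
7.30300 × 10^7 + 8.34731 × 10^6 ≈ 8.138 × 10^7 Pa.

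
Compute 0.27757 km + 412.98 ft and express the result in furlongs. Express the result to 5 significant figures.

0.27757 km = 1.37979 furlong and 412.98 ft = 0.625727 furlong.
1.37979 + 0.625727 ≈ 2.0055 furlong.

2.0055 furlong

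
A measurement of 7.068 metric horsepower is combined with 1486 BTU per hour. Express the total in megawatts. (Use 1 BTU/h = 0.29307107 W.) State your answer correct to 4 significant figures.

7.068 PS = 0.00519851 MW and 1486 BTU/h = 0.000435504 MW.
0.00519851 + 0.000435504 ≈ 0.005634 MW.

0.005634 MW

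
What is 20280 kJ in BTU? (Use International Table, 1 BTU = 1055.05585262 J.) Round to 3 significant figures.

19200 British thermal units

1 kilojoule = 0.947817 BTU.
20280 × 0.947817 ≈ 19200 BTU.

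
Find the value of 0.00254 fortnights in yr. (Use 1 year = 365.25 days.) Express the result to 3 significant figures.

9.74 × 10^-5 years

1 fortnight = 0.0383299 years.
Then 0.00254 × 0.0383299 ≈ 9.74 × 10^-5 yr.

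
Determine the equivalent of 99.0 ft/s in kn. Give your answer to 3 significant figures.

58.7 knots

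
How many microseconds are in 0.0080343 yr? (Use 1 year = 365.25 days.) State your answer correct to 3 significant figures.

2.54e+11 microseconds

1 yr = 3.15576e+13 μs.
Thus 0.0080343 × 3.15576e+13 ≈ 2.54e+11 μs.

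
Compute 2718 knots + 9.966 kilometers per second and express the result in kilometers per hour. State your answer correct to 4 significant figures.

40910 km/h

2718 kn = 5033.74 km/h and 9.966 km/s = 35877.6 km/h.
5033.74 + 35877.6 ≈ 40910 km/h.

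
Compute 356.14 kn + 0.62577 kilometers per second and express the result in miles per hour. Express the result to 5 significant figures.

356.14 kn = 409.839 mph and 0.62577 km/s = 1399.81 mph.
409.839 + 1399.81 ≈ 1809.6 mph.

1809.6 miles per hour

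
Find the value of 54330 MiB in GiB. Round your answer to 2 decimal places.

53.06 GiB

1 MiB = 0.0009765625 GiB.
54330 × 0.0009765625 ≈ 53.06 GiB.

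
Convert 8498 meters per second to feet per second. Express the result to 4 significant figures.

27880 ft/s

1 meter per second = 3.28084 feet per second.
Then 8498 × 3.28084 ≈ 27880 ft/s.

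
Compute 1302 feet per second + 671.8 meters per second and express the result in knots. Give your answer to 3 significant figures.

1302 ft/s = 771.414 kn and 671.8 m/s = 1305.87 kn.
771.414 + 1305.87 ≈ 2080 kn.

2080 knots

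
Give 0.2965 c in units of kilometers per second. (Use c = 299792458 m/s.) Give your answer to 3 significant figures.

88900 km/s

1 c = 299792 km/s.
Thus 0.2965 × 299792 ≈ 88900 km/s.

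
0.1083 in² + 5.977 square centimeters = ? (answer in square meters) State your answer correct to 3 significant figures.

0.1083 in² = 6.98708e-5 m² and 5.977 cm² = 0.000597700 m².
6.98708e-5 + 0.000597700 ≈ 0.000668 m².

0.000668 m²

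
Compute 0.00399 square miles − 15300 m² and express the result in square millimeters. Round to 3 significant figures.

-4.97e+9 mm²

0.00399 mi² = 1.03341e+10 mm² and 15300 m² = 1.53000e+10 mm².
1.03341e+10 − 1.53000e+10 ≈ -4.97e+9 mm².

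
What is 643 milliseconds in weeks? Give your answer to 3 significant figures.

1.06 × 10^-6 wk

1 ms = 1.65344 × 10^-9 weeks.
So 643 × 1.65344 × 10^-9 ≈ 1.06 × 10^-6 wk.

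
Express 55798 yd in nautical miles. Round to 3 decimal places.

1 yard = 0.000493737 nmi.
Thus 55798 × 0.000493737 ≈ 27.550 nmi.

27.550 nmi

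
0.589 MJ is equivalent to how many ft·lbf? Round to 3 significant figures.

1 megajoule = 737562 ft·lbf.
Thus 0.589 × 737562 ≈ 434000 ft·lbf.

434000 foot-pounds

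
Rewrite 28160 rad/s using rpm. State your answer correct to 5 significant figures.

1 radian per second = 9.54930 rpm.
Then 28160 × 9.54930 ≈ 268910 rpm.

268910 rpm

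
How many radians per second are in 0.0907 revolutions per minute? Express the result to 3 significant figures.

1 revolution per minute = 0.104720 rad/s.
0.0907 × 0.104720 ≈ 0.00950 rad/s.

0.00950 rad/s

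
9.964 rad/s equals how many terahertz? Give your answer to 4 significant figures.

1.586e-12 THz

1 rad/s = 1.59155e-13 THz.
Thus 9.964 × 1.59155e-13 ≈ 1.586e-12 THz.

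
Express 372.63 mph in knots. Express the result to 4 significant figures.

323.8 knots

1 mile per hour = 0.868976 knots.
Then 372.63 × 0.868976 ≈ 323.8 kn.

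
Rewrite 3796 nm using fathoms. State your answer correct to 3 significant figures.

2.08e-6 fathom

1 nanometer = 5.46807e-10 fathom.
Thus 3796 × 5.46807e-10 ≈ 2.08e-6 fathom.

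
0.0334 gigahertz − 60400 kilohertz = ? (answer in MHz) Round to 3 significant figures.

-27.0 megahertz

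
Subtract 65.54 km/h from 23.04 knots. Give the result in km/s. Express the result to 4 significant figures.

23.04 kn = 0.0118528 km/s and 65.54 km/h = 0.0182056 km/s.
0.0118528 − 0.0182056 ≈ -0.006353 km/s.

-0.006353 km/s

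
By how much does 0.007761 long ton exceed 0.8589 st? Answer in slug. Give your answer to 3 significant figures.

0.007761 long ton = 0.540331 slug and 0.8589 st = 0.373736 slug.
0.540331 − 0.373736 ≈ 0.167 slug.

0.167 slugs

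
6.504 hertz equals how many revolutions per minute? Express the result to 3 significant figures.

1 hertz = 60.0000 rpm.
Thus 6.504 × 60.0000 ≈ 390 rpm.

390 rpm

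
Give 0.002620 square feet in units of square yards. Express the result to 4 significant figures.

1 square foot = 0.111111 square yards.
Thus 0.002620 × 0.111111 ≈ 0.0002911 yd².

0.0002911 yd²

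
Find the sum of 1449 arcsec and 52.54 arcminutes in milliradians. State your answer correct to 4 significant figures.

22.31 mrad

1449 arcsec = 7.02495 mrad and 52.54 arcmin = 15.2833 mrad.
7.02495 + 15.2833 ≈ 22.31 mrad.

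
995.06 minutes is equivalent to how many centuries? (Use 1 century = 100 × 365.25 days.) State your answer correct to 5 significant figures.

1 min = 1.90129 × 10^-8 centuries.
995.06 × 1.90129 × 10^-8 ≈ 1.8919 × 10^-5 century.

1.8919 × 10^-5 century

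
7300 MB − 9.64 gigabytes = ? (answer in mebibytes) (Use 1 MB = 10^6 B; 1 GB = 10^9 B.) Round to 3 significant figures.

7300 MB = 6961.82 MiB and 9.64 GB = 9193.42 MiB.
6961.82 − 9193.42 ≈ -2230 MiB.

-2230 mebibytes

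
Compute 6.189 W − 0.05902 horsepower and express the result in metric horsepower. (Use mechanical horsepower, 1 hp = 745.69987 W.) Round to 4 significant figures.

6.189 W = 0.00841470 PS and 0.05902 hp = 0.0598386 PS.
0.00841470 − 0.0598386 ≈ -0.05142 PS.

-0.05142 PS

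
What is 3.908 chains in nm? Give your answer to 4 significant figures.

1 chain = 2.01168 × 10^10 nm.
Then 3.908 × 2.01168 × 10^10 ≈ 7.862 × 10^10 nm.

7.862 × 10^10 nm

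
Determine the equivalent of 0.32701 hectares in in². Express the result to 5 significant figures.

1 hectare = 1.55000e+7 in².
Then 0.32701 × 1.55000e+7 ≈ 5.0687e+6 in².

5.0687e+6 in²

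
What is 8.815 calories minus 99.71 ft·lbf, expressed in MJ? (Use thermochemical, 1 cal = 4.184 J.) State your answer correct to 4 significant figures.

-9.831e-5 megajoules

8.815 cal = 3.68820e-5 MJ and 99.71 ft·lbf = 0.000135189 MJ.
3.68820e-5 − 0.000135189 ≈ -9.831e-5 MJ.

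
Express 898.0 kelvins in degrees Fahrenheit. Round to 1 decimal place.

K = (°F + 459.67) × 5/9.
Applying the formula gives 1156.7 °F.

1156.7 °F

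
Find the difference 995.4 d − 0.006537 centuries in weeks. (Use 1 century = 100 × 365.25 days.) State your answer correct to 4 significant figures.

995.4 d = 142.200 wk and 0.006537 century = 34.1091 wk.
142.200 − 34.1091 ≈ 108.1 wk.

108.1 wk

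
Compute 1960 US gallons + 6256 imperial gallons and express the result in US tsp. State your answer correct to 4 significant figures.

7.275 × 10^6 US teaspoons

1960 US gal = 1.50528 × 10^6 US tsp and 6256 imp gal = 5.77009 × 10^6 US tsp.
1.50528 × 10^6 + 5.77009 × 10^6 ≈ 7.275 × 10^6 US tsp.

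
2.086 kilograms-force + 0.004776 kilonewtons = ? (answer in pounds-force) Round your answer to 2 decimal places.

5.67 lbf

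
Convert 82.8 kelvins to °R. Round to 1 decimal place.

149.0 °R

°R = K × 9/5.
Applying the formula gives 149.0 °R.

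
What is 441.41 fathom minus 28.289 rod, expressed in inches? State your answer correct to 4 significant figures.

26180 in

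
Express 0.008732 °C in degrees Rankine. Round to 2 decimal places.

491.69 °R

°R = (°C + 273.15) × 9/5.
Applying the formula gives 491.69 °R.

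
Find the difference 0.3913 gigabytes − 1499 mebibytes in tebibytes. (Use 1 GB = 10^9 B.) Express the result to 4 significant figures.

0.3913 GB = 0.000355885 TiB and 1499 MiB = 0.00142956 TiB.
0.000355885 − 0.00142956 ≈ -0.001074 TiB.

-0.001074 tebibytes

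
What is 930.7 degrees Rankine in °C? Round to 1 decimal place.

°R = (°C + 273.15) × 9/5.
Applying the formula gives 243.9 °C.

243.9 degrees Celsius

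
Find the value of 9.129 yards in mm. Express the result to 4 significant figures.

1 yd = 914.400 mm.
Then 9.129 × 914.400 ≈ 8348 mm.

8348 millimeters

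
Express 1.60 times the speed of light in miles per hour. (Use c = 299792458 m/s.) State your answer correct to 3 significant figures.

1 c = 6.70617e+8 mph.
Thus 1.60 × 6.70617e+8 ≈ 1.07e+9 mph.

1.07e+9 miles per hour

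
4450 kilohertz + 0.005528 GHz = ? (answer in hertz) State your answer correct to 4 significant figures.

9.978 × 10^6 Hz

4450 kHz = 4.45000 × 10^6 Hz and 0.005528 GHz = 5.52800 × 10^6 Hz.
4.45000 × 10^6 + 5.52800 × 10^6 ≈ 9.978 × 10^6 Hz.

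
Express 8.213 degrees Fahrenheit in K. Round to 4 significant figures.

259.9 kelvins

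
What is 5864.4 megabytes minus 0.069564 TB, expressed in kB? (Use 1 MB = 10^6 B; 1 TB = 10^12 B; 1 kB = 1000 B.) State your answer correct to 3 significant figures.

-6.37e+7 kilobytes

5864.4 MB = 5.86440e+6 kB and 0.069564 TB = 6.95640e+7 kB.
5.86440e+6 − 6.95640e+7 ≈ -6.37e+7 kB.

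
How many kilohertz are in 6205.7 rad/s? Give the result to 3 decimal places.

0.988 kHz

1 radian per second = 0.000159155 kHz.
6205.7 × 0.000159155 ≈ 0.988 kHz.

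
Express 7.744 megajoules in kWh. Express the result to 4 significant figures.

1 MJ = 0.277778 kWh.
Then 7.744 × 0.277778 ≈ 2.151 kWh.

2.151 kWh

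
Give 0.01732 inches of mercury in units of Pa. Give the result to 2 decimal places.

1 inHg = 3386.39 Pa.
Thus 0.01732 × 3386.39 ≈ 58.65 Pa.

58.65 Pa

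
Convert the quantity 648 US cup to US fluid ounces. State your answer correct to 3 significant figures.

1 US cup = 8.00000 US fl oz.
648 × 8.00000 ≈ 5180 US fl oz.

5180 US fluid ounces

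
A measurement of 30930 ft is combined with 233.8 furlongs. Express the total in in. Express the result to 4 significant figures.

2.223e+6 inches

30930 ft = 371160 in and 233.8 furlong = 1.85170e+6 in.
371160 + 1.85170e+6 ≈ 2.223e+6 in.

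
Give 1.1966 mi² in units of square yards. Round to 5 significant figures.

1 mi² = 3.09760 × 10^6 square yards.
Thus 1.1966 × 3.09760 × 10^6 ≈ 3.7066 × 10^6 yd².

3.7066 × 10^6 yd²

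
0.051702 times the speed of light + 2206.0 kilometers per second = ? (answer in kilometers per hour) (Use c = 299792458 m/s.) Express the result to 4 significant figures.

0.051702 c = 5.57995 × 10^7 km/h and 2206.0 km/s = 7.94160 × 10^6 km/h.
5.57995 × 10^7 + 7.94160 × 10^6 ≈ 6.374 × 10^7 km/h.

6.374 × 10^7 km/h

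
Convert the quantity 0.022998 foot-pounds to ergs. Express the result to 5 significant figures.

1 foot-pound = 1.35582 × 10^7 erg.
Thus 0.022998 × 1.35582 × 10^7 ≈ 311810 erg.

311810 erg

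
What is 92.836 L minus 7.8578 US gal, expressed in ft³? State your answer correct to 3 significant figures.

2.23 ft³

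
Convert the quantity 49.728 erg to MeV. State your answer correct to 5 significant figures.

3.1038e+7 MeV

1 erg = 624151 MeV.
Then 49.728 × 624151 ≈ 3.1038e+7 MeV.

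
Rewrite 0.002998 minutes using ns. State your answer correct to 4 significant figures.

1.799e+8 nanoseconds

1 minute = 6.00000e+10 nanoseconds.
Thus 0.002998 × 6.00000e+10 ≈ 1.799e+8 ns.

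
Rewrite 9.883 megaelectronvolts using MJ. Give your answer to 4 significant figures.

1 MeV = 1.60218e-19 megajoules.
Then 9.883 × 1.60218e-19 ≈ 1.583e-18 MJ.

1.583e-18 megajoules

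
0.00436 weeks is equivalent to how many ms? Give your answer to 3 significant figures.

2.64 × 10^6 milliseconds

1 week = 6.04800 × 10^8 ms.
Then 0.00436 × 6.04800 × 10^8 ≈ 2.64 × 10^6 ms.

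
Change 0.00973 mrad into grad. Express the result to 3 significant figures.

0.000619 gradians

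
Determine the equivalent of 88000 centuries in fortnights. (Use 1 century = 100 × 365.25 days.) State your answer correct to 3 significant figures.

2.30 × 10^8 fortnight

1 century = 2608.93 fortnight.
88000 × 2608.93 ≈ 2.30 × 10^8 fortnight.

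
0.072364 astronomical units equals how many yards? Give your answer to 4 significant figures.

1.184e+10 yd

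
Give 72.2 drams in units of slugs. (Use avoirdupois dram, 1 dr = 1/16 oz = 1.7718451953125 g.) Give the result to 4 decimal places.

1 dr = 0.000121410 slugs.
Thus 72.2 × 0.000121410 ≈ 0.0088 slug.

0.0088 slugs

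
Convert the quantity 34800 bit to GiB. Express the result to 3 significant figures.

1 bit = 1.16415 × 10^-10 GiB.
So 34800 × 1.16415 × 10^-10 ≈ 4.05 × 10^-6 GiB.

4.05 × 10^-6 GiB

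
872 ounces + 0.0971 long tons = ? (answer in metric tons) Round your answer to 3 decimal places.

0.123 t

872 oz = 0.0247208 t and 0.0971 long ton = 0.0986582 t.
0.0247208 + 0.0986582 ≈ 0.123 t.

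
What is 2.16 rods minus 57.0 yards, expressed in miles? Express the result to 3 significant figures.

2.16 rod = 0.00675000 mi and 57.0 yd = 0.0323864 mi.
0.00675000 − 0.0323864 ≈ -0.0256 mi.

-0.0256 mi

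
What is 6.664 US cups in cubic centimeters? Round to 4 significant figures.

1 US cup = 236.588 cm³.
6.664 × 236.588 ≈ 1577 cm³.

1577 cm³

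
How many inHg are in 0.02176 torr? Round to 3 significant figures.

0.000857 inHg

1 torr = 0.0393701 inHg.
Thus 0.02176 × 0.0393701 ≈ 0.000857 inHg.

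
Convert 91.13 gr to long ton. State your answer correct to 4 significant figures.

5.812 × 10^-6 long tons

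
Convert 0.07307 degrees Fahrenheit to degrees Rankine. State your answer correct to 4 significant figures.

459.7 °R

°R = °F + 459.67.
Applying the formula gives 459.7 °R.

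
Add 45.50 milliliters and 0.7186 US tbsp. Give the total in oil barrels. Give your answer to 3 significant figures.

0.000353 bbl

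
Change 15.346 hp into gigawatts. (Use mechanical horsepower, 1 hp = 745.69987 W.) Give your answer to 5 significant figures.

1.1444e-5 gigawatts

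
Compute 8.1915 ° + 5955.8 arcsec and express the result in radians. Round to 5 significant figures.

8.1915 ° = 0.142969 rad and 5955.8 arcsec = 0.0288745 rad.
0.142969 + 0.0288745 ≈ 0.17184 rad.

0.17184 radians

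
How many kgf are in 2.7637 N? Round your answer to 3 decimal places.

0.282 kgf

1 N = 0.101972 kgf.
So 2.7637 × 0.101972 ≈ 0.282 kgf.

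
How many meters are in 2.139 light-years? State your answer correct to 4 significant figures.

2.024 × 10^16 meters

1 ly = 9.46073 × 10^15 m.
Thus 2.139 × 9.46073 × 10^15 ≈ 2.024 × 10^16 m.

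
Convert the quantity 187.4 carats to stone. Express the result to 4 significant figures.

1 carat = 3.14946e-5 st.
Then 187.4 × 3.14946e-5 ≈ 0.005902 st.

0.005902 st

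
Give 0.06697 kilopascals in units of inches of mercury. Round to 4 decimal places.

1 kPa = 0.295300 inHg.
So 0.06697 × 0.295300 ≈ 0.0198 inHg.

0.0198 inHg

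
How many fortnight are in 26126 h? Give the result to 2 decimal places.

1 hour = 0.00297619 fortnights.
Then 26126 × 0.00297619 ≈ 77.76 fortnight.

77.76 fortnights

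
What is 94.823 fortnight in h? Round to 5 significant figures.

1 fortnight = 336.000 h.
94.823 × 336.000 ≈ 31861 h.

31861 hours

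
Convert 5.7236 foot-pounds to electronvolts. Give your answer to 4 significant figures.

1 foot-pound = 8.46235 × 10^18 eV.
Then 5.7236 × 8.46235 × 10^18 ≈ 4.844 × 10^19 eV.

4.844 × 10^19 eV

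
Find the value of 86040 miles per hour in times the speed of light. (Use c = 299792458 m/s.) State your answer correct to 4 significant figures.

1 mile per hour = 1.49116 × 10^-9 c.
So 86040 × 1.49116 × 10^-9 ≈ 0.0001283 c.

0.0001283 times the speed of light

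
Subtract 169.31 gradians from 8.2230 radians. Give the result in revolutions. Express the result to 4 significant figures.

8.2230 rad = 1.30873 rev and 169.31 grad = 0.423275 rev.
1.30873 − 0.423275 ≈ 0.8855 rev.

0.8855 rev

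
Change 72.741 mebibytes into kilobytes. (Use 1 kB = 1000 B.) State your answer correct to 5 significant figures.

76274 kB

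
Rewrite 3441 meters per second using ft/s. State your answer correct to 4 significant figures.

11290 ft/s

1 m/s = 3.28084 feet per second.
Then 3441 × 3.28084 ≈ 11290 ft/s.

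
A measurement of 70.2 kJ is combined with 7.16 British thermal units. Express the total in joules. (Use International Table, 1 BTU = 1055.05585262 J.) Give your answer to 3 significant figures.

77800 joules

70.2 kJ = 70200.0 J and 7.16 BTU = 7554.20 J.
70200.0 + 7554.20 ≈ 77800 J.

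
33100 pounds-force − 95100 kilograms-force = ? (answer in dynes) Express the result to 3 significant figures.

33100 lbf = 1.47236 × 10^10 dyn and 95100 kgf = 9.32612 × 10^10 dyn.
1.47236 × 10^10 − 9.32612 × 10^10 ≈ -7.85 × 10^10 dyn.

-7.85 × 10^10 dyn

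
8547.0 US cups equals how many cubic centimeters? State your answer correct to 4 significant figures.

2.022e+6 cm³

1 US cup = 236.588 cm³.
So 8547.0 × 236.588 ≈ 2.022e+6 cm³.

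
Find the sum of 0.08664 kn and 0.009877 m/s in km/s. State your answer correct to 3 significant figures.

5.44 × 10^-5 kilometers per second

0.08664 kn = 4.45715 × 10^-5 km/s and 0.009877 m/s = 9.87700 × 10^-6 km/s.
4.45715 × 10^-5 + 9.87700 × 10^-6 ≈ 5.44 × 10^-5 km/s.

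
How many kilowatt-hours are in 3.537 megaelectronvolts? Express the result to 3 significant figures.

1.57 × 10^-19 kilowatt-hours

1 MeV = 4.45049 × 10^-20 kWh.
Then 3.537 × 4.45049 × 10^-20 ≈ 1.57 × 10^-19 kWh.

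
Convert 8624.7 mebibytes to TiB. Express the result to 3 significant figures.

0.00823 tebibytes

1 MiB = 9.53674 × 10^-7 tebibytes.
Thus 8624.7 × 9.53674 × 10^-7 ≈ 0.00823 TiB.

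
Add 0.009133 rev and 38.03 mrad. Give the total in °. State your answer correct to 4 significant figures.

0.009133 rev = 3.28788 ° and 38.03 mrad = 2.17896 °.
3.28788 + 2.17896 ≈ 5.467 °.

5.467 °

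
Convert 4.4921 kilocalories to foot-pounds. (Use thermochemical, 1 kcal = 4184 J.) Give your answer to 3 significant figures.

1 kilocalorie = 3085.96 ft·lbf.
So 4.4921 × 3085.96 ≈ 13900 ft·lbf.

13900 foot-pounds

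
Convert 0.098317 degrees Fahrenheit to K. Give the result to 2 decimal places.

K = (°F + 459.67) × 5/9.
Applying the formula gives 255.43 K.

255.43 K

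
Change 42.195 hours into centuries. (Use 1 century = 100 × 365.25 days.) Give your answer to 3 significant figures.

4.81 × 10^-5 century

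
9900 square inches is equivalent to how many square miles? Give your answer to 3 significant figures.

1 in² = 2.49098e-10 mi².
Then 9900 × 2.49098e-10 ≈ 2.47e-6 mi².

2.47e-6 square miles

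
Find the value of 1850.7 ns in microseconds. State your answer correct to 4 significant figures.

1.851 microseconds

1 ns = 0.00100000 microseconds.
So 1850.7 × 0.00100000 ≈ 1.851 μs.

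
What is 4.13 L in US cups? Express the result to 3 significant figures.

17.5 US cups

1 liter = 4.22675 US cups.
Thus 4.13 × 4.22675 ≈ 17.5 US cup.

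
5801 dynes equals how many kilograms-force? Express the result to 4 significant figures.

0.005915 kgf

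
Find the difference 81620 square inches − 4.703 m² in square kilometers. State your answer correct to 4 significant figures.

81620 in² = 5.265796e-5 km² and 4.703 m² = 4.703000e-6 km².
5.265796e-5 − 4.703000e-6 ≈ 4.795e-5 km².

4.795e-5 square kilometers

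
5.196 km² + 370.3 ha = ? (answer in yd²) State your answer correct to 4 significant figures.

5.196 km² = 6.21436e+6 yd² and 370.3 ha = 4.42875e+6 yd².
6.21436e+6 + 4.42875e+6 ≈ 1.064e+7 yd².

1.064e+7 square yards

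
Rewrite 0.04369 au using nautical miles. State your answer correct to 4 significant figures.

3.529e+6 nmi

1 au = 8.07764e+7 nmi.
0.04369 × 8.07764e+7 ≈ 3.529e+6 nmi.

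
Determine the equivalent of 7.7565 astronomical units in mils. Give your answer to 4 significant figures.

4.568e+16 mil

1 au = 5.88968e+15 mil.
7.7565 × 5.88968e+15 ≈ 4.568e+16 mil.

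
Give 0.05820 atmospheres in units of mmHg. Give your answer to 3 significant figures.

1 atmosphere = 760.000 mmHg.
0.05820 × 760.000 ≈ 44.2 mmHg.

44.2 mmHg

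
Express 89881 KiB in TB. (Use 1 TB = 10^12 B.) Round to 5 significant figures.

1 kibibyte = 1.02400e-9 TB.
89881 × 1.02400e-9 ≈ 9.2038e-5 TB.

9.2038e-5 TB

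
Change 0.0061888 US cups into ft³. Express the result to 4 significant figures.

1 US cup = 0.00835503 cubic feet.
Then 0.0061888 × 0.00835503 ≈ 5.171 × 10^-5 ft³.

5.171 × 10^-5 cubic feet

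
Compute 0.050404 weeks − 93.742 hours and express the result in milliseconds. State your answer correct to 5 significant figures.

-3.0699 × 10^8 ms

0.050404 wk = 3.04843 × 10^7 ms and 93.742 h = 3.37471 × 10^8 ms.
3.04843 × 10^7 − 3.37471 × 10^8 ≈ -3.0699 × 10^8 ms.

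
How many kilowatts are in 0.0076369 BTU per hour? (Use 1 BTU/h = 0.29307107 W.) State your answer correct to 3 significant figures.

1 BTU/h = 0.000293071 kW.
Then 0.0076369 × 0.000293071 ≈ 2.24e-6 kW.

2.24e-6 kilowatts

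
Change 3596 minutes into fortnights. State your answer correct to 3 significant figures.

0.178 fortnight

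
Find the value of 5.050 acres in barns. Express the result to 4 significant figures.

2.044e+32 barn

1 acre = 4.04686e+31 barn.
Then 5.050 × 4.04686e+31 ≈ 2.044e+32 barn.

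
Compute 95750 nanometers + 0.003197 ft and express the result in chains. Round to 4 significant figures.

5.320 × 10^-5 chains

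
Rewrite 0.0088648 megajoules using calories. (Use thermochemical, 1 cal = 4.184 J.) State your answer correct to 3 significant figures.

2120 cal

1 MJ = 239006 cal.
Thus 0.0088648 × 239006 ≈ 2120 cal.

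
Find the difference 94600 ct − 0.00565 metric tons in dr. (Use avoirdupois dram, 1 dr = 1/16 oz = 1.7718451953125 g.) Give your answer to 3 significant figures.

94600 ct = 10678.1 dr and 0.00565 t = 3188.77 dr.
10678.1 − 3188.77 ≈ 7490 dr.

7490 drams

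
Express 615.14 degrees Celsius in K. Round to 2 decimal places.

888.29 kelvins

K = °C + 273.15.
Applying the formula gives 888.29 K.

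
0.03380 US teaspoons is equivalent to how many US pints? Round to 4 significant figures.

1 US teaspoon = 0.0104167 US pints.
So 0.03380 × 0.0104167 ≈ 0.0003521 US pt.

0.0003521 US pints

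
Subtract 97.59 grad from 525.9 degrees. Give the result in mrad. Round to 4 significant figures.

7646 milliradians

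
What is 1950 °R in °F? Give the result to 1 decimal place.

1490.3 °F

°R = °F + 459.67.
Applying the formula gives 1490.3 °F.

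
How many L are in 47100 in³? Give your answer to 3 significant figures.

772 L

1 cubic inch = 0.0163871 liters.
47100 × 0.0163871 ≈ 772 L.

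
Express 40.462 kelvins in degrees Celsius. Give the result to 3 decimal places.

-232.688 degrees Celsius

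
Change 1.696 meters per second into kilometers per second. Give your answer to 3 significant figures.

0.00170 kilometers per second

1 meter per second = 0.00100000 kilometers per second.
1.696 × 0.00100000 ≈ 0.00170 km/s.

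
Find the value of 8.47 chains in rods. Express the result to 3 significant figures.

33.9 rod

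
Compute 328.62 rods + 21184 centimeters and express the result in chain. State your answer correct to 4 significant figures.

92.69 chain

328.62 rod = 82.1550 chain and 21184 cm = 10.5305 chain.
82.1550 + 10.5305 ≈ 92.69 chain.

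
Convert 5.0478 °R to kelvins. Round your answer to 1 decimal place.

2.8 K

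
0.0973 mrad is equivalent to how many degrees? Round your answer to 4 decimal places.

0.0056 degrees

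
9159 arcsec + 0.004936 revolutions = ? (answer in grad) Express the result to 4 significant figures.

9159 arcsec = 2.82685 grad and 0.004936 rev = 1.97440 grad.
2.82685 + 1.97440 ≈ 4.801 grad.

4.801 gradians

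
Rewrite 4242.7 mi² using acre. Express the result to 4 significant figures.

1 square mile = 640.000 acre.
4242.7 × 640.000 ≈ 2.715 × 10^6 acre.

2.715 × 10^6 acre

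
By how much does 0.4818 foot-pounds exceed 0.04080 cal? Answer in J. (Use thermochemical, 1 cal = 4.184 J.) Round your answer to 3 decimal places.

0.483 J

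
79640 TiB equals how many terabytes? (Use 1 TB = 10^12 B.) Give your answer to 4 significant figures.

1 tebibyte = 1.099512 TB.
Thus 79640 × 1.099512 ≈ 87570 TB.

87570 terabytes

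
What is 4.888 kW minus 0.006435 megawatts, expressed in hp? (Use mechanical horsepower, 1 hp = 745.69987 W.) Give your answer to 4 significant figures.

-2.075 horsepower

4.888 kW = 6.55492 hp and 0.006435 MW = 8.62948 hp.
6.55492 − 8.62948 ≈ -2.075 hp.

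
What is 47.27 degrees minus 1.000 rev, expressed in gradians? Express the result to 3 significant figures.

47.27 ° = 52.5222 grad and 1.000 rev = 400.000 grad.
52.5222 − 400.000 ≈ -347 grad.

-347 grad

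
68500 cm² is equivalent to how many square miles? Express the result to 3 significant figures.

2.64e-6 mi²

1 cm² = 3.86102e-11 mi².
So 68500 × 3.86102e-11 ≈ 2.64e-6 mi².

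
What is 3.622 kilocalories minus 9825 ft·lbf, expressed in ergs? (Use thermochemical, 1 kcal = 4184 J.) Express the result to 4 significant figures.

3.622 kcal = 1.515445 × 10^11 erg and 9825 ft·lbf = 1.332091 × 10^11 erg.
1.515445 × 10^11 − 1.332091 × 10^11 ≈ 1.834 × 10^10 erg.

1.834 × 10^10 ergs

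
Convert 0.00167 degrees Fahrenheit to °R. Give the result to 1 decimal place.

°R = °F + 459.67.
Applying the formula gives 459.7 °R.

459.7 degrees Rankine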